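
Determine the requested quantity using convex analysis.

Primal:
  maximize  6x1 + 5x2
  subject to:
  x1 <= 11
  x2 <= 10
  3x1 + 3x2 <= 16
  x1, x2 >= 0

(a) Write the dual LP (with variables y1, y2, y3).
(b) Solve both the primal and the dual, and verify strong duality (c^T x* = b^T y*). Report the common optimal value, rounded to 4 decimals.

The standard primal-dual pair for 'max c^T x s.t. A x <= b, x >= 0' is:
  Dual:  min b^T y  s.t.  A^T y >= c,  y >= 0.

So the dual LP is:
  minimize  11y1 + 10y2 + 16y3
  subject to:
    y1 + 3y3 >= 6
    y2 + 3y3 >= 5
    y1, y2, y3 >= 0

Solving the primal: x* = (5.3333, 0).
  primal value c^T x* = 32.
Solving the dual: y* = (0, 0, 2).
  dual value b^T y* = 32.
Strong duality: c^T x* = b^T y*. Confirmed.

32


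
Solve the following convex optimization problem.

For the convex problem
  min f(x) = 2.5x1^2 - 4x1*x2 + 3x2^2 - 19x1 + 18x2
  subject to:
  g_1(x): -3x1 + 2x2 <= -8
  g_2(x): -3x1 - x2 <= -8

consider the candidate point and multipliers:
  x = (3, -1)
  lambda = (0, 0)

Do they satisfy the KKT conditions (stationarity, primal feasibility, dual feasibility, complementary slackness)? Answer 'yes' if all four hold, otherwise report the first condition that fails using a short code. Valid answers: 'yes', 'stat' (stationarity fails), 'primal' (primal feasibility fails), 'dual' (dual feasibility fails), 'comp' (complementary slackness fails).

Gradient of f: grad f(x) = Q x + c = (0, 0)
Constraint values g_i(x) = a_i^T x - b_i:
  g_1((3, -1)) = -3
  g_2((3, -1)) = 0
Stationarity residual: grad f(x) + sum_i lambda_i a_i = (0, 0)
  -> stationarity OK
Primal feasibility (all g_i <= 0): OK
Dual feasibility (all lambda_i >= 0): OK
Complementary slackness (lambda_i * g_i(x) = 0 for all i): OK

Verdict: yes, KKT holds.

yes


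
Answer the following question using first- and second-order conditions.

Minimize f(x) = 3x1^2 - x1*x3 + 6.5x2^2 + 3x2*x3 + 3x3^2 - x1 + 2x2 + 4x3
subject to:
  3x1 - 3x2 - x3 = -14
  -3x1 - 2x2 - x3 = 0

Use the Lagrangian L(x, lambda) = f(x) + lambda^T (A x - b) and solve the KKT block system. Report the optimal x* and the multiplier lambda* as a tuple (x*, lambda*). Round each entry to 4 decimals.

Form the Lagrangian:
  L(x, lambda) = (1/2) x^T Q x + c^T x + lambda^T (A x - b)
Stationarity (grad_x L = 0): Q x + c + A^T lambda = 0.
Primal feasibility: A x = b.

This gives the KKT block system:
  [ Q   A^T ] [ x     ]   [-c ]
  [ A    0  ] [ lambda ] = [ b ]

Solving the linear system:
  x*      = (-1.8699, 2.7808, 0.0479)
  lambda* = (9.2945, 5.2055)
  f(x*)   = 68.8733

x* = (-1.8699, 2.7808, 0.0479), lambda* = (9.2945, 5.2055)


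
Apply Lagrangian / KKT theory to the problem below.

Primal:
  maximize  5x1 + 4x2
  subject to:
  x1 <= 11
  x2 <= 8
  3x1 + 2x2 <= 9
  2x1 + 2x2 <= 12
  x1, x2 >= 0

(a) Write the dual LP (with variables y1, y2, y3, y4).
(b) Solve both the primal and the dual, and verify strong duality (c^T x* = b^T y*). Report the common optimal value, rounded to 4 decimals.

The standard primal-dual pair for 'max c^T x s.t. A x <= b, x >= 0' is:
  Dual:  min b^T y  s.t.  A^T y >= c,  y >= 0.

So the dual LP is:
  minimize  11y1 + 8y2 + 9y3 + 12y4
  subject to:
    y1 + 3y3 + 2y4 >= 5
    y2 + 2y3 + 2y4 >= 4
    y1, y2, y3, y4 >= 0

Solving the primal: x* = (0, 4.5).
  primal value c^T x* = 18.
Solving the dual: y* = (0, 0, 2, 0).
  dual value b^T y* = 18.
Strong duality: c^T x* = b^T y*. Confirmed.

18


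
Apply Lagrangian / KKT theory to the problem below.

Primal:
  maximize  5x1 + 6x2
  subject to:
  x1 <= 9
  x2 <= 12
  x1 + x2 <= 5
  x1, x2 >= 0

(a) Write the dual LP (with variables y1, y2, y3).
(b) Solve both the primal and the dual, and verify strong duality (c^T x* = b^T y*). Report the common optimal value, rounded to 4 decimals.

The standard primal-dual pair for 'max c^T x s.t. A x <= b, x >= 0' is:
  Dual:  min b^T y  s.t.  A^T y >= c,  y >= 0.

So the dual LP is:
  minimize  9y1 + 12y2 + 5y3
  subject to:
    y1 + y3 >= 5
    y2 + y3 >= 6
    y1, y2, y3 >= 0

Solving the primal: x* = (0, 5).
  primal value c^T x* = 30.
Solving the dual: y* = (0, 0, 6).
  dual value b^T y* = 30.
Strong duality: c^T x* = b^T y*. Confirmed.

30


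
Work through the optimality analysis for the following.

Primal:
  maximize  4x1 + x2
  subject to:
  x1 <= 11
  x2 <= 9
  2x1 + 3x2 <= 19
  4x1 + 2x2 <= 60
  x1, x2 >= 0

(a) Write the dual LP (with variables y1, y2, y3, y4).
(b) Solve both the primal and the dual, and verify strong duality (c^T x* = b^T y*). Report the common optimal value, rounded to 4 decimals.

The standard primal-dual pair for 'max c^T x s.t. A x <= b, x >= 0' is:
  Dual:  min b^T y  s.t.  A^T y >= c,  y >= 0.

So the dual LP is:
  minimize  11y1 + 9y2 + 19y3 + 60y4
  subject to:
    y1 + 2y3 + 4y4 >= 4
    y2 + 3y3 + 2y4 >= 1
    y1, y2, y3, y4 >= 0

Solving the primal: x* = (9.5, 0).
  primal value c^T x* = 38.
Solving the dual: y* = (0, 0, 2, 0).
  dual value b^T y* = 38.
Strong duality: c^T x* = b^T y*. Confirmed.

38


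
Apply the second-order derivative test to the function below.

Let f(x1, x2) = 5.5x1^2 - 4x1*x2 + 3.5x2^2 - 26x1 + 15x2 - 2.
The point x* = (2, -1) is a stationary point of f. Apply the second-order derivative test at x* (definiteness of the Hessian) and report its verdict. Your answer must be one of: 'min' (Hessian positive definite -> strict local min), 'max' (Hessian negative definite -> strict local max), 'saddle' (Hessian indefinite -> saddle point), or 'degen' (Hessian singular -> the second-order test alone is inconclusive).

Compute the Hessian H = grad^2 f:
  H = [[11, -4], [-4, 7]]
Verify stationarity: grad f(x*) = H x* + g = (0, 0).
Eigenvalues of H: 4.5279, 13.4721.
Both eigenvalues > 0, so H is positive definite -> x* is a strict local min.

min


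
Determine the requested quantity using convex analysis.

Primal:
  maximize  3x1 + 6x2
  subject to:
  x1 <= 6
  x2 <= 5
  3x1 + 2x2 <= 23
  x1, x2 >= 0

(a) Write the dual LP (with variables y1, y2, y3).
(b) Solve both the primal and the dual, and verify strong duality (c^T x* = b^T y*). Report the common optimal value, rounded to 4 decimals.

The standard primal-dual pair for 'max c^T x s.t. A x <= b, x >= 0' is:
  Dual:  min b^T y  s.t.  A^T y >= c,  y >= 0.

So the dual LP is:
  minimize  6y1 + 5y2 + 23y3
  subject to:
    y1 + 3y3 >= 3
    y2 + 2y3 >= 6
    y1, y2, y3 >= 0

Solving the primal: x* = (4.3333, 5).
  primal value c^T x* = 43.
Solving the dual: y* = (0, 4, 1).
  dual value b^T y* = 43.
Strong duality: c^T x* = b^T y*. Confirmed.

43


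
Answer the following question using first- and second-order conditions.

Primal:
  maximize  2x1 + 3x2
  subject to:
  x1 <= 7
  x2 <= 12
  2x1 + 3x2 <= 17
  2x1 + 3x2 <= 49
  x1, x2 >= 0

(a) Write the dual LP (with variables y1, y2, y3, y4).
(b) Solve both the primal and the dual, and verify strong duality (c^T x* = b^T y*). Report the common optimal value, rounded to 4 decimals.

The standard primal-dual pair for 'max c^T x s.t. A x <= b, x >= 0' is:
  Dual:  min b^T y  s.t.  A^T y >= c,  y >= 0.

So the dual LP is:
  minimize  7y1 + 12y2 + 17y3 + 49y4
  subject to:
    y1 + 2y3 + 2y4 >= 2
    y2 + 3y3 + 3y4 >= 3
    y1, y2, y3, y4 >= 0

Solving the primal: x* = (0, 5.6667).
  primal value c^T x* = 17.
Solving the dual: y* = (0, 0, 1, 0).
  dual value b^T y* = 17.
Strong duality: c^T x* = b^T y*. Confirmed.

17


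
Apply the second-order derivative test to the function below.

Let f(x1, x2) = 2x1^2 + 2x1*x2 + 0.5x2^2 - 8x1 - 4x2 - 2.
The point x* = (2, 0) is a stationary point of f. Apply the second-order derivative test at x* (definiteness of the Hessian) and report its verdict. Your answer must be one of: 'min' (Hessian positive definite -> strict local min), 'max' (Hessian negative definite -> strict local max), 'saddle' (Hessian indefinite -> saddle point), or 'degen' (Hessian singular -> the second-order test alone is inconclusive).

Compute the Hessian H = grad^2 f:
  H = [[4, 2], [2, 1]]
Verify stationarity: grad f(x*) = H x* + g = (0, 0).
Eigenvalues of H: 0, 5.
H has a zero eigenvalue (singular; positive semidefinite but not definite), so H is neither positive definite, negative definite, nor indefinite. The second-order test alone is inconclusive -> degen.
(Indeed, f is constant along the null direction of H through x*, so x* is not a strict local extremum.)

degen


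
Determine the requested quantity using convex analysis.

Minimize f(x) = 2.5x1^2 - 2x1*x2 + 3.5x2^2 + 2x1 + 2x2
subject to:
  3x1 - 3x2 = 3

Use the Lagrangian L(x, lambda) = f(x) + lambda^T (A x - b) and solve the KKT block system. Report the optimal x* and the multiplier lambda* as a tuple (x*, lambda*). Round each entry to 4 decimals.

Form the Lagrangian:
  L(x, lambda) = (1/2) x^T Q x + c^T x + lambda^T (A x - b)
Stationarity (grad_x L = 0): Q x + c + A^T lambda = 0.
Primal feasibility: A x = b.

This gives the KKT block system:
  [ Q   A^T ] [ x     ]   [-c ]
  [ A    0  ] [ lambda ] = [ b ]

Solving the linear system:
  x*      = (0.125, -0.875)
  lambda* = (-1.4583)
  f(x*)   = 1.4375

x* = (0.125, -0.875), lambda* = (-1.4583)


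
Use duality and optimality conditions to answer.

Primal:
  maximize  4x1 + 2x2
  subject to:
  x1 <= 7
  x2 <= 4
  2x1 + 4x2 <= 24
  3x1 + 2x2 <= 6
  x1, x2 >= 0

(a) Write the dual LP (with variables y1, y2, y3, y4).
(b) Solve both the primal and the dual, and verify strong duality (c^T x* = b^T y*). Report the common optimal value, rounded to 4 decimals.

The standard primal-dual pair for 'max c^T x s.t. A x <= b, x >= 0' is:
  Dual:  min b^T y  s.t.  A^T y >= c,  y >= 0.

So the dual LP is:
  minimize  7y1 + 4y2 + 24y3 + 6y4
  subject to:
    y1 + 2y3 + 3y4 >= 4
    y2 + 4y3 + 2y4 >= 2
    y1, y2, y3, y4 >= 0

Solving the primal: x* = (2, 0).
  primal value c^T x* = 8.
Solving the dual: y* = (0, 0, 0, 1.3333).
  dual value b^T y* = 8.
Strong duality: c^T x* = b^T y*. Confirmed.

8


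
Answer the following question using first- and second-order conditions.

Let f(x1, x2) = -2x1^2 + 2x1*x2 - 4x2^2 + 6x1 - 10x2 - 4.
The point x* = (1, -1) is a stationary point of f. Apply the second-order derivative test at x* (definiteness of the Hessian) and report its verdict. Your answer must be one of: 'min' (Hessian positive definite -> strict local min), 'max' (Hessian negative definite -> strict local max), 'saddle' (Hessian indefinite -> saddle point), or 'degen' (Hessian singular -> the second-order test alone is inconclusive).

Compute the Hessian H = grad^2 f:
  H = [[-4, 2], [2, -8]]
Verify stationarity: grad f(x*) = H x* + g = (0, 0).
Eigenvalues of H: -8.8284, -3.1716.
Both eigenvalues < 0, so H is negative definite -> x* is a strict local max.

max


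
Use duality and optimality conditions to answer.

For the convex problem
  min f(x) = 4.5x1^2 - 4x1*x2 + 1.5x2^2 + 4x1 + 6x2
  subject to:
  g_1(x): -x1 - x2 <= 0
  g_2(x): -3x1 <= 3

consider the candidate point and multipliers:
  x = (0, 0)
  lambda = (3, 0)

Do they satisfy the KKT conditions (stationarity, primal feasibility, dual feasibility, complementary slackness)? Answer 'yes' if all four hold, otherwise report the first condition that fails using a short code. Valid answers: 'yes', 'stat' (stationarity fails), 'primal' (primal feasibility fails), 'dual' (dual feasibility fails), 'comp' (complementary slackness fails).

Gradient of f: grad f(x) = Q x + c = (4, 6)
Constraint values g_i(x) = a_i^T x - b_i:
  g_1((0, 0)) = 0
  g_2((0, 0)) = -3
Stationarity residual: grad f(x) + sum_i lambda_i a_i = (1, 3)
  -> stationarity FAILS
Primal feasibility (all g_i <= 0): OK
Dual feasibility (all lambda_i >= 0): OK
Complementary slackness (lambda_i * g_i(x) = 0 for all i): OK

Verdict: the first failing condition is stationarity -> stat.

stat


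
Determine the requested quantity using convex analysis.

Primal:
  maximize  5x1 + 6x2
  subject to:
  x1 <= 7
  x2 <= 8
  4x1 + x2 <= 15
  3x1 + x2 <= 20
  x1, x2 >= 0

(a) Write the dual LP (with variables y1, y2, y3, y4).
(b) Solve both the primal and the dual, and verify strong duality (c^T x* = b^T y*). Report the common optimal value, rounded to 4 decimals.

The standard primal-dual pair for 'max c^T x s.t. A x <= b, x >= 0' is:
  Dual:  min b^T y  s.t.  A^T y >= c,  y >= 0.

So the dual LP is:
  minimize  7y1 + 8y2 + 15y3 + 20y4
  subject to:
    y1 + 4y3 + 3y4 >= 5
    y2 + y3 + y4 >= 6
    y1, y2, y3, y4 >= 0

Solving the primal: x* = (1.75, 8).
  primal value c^T x* = 56.75.
Solving the dual: y* = (0, 4.75, 1.25, 0).
  dual value b^T y* = 56.75.
Strong duality: c^T x* = b^T y*. Confirmed.

56.75


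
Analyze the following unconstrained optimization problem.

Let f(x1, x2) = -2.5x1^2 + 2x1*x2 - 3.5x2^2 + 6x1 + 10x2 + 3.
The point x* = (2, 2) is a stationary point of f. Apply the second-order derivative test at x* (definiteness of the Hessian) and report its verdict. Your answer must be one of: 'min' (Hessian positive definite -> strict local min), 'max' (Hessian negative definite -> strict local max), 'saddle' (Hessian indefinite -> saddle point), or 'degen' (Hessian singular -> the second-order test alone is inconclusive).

Compute the Hessian H = grad^2 f:
  H = [[-5, 2], [2, -7]]
Verify stationarity: grad f(x*) = H x* + g = (0, 0).
Eigenvalues of H: -8.2361, -3.7639.
Both eigenvalues < 0, so H is negative definite -> x* is a strict local max.

max


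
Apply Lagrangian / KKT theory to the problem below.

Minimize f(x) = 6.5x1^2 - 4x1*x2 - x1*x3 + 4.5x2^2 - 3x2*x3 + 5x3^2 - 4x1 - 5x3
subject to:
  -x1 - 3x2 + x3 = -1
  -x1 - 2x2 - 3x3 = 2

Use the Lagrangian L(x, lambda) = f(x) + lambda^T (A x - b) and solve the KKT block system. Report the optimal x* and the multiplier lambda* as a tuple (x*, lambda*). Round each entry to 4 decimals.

Form the Lagrangian:
  L(x, lambda) = (1/2) x^T Q x + c^T x + lambda^T (A x - b)
Stationarity (grad_x L = 0): Q x + c + A^T lambda = 0.
Primal feasibility: A x = b.

This gives the KKT block system:
  [ Q   A^T ] [ x     ]   [-c ]
  [ A    0  ] [ lambda ] = [ b ]

Solving the linear system:
  x*      = (0.209, 0.0149, -0.7463)
  lambda* = (2.7313, -3.3284)
  f(x*)   = 6.1418

x* = (0.209, 0.0149, -0.7463), lambda* = (2.7313, -3.3284)


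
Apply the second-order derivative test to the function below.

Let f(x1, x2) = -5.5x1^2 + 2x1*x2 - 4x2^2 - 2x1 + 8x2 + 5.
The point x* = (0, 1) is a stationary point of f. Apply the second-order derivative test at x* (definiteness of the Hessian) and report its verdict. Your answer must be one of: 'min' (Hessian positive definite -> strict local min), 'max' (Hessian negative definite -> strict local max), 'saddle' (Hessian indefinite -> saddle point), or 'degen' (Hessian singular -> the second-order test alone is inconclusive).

Compute the Hessian H = grad^2 f:
  H = [[-11, 2], [2, -8]]
Verify stationarity: grad f(x*) = H x* + g = (0, 0).
Eigenvalues of H: -12, -7.
Both eigenvalues < 0, so H is negative definite -> x* is a strict local max.

max


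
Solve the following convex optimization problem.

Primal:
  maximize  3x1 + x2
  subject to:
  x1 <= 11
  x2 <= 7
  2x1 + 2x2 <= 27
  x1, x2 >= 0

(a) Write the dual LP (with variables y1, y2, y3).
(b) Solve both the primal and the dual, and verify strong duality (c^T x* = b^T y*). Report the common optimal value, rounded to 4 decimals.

The standard primal-dual pair for 'max c^T x s.t. A x <= b, x >= 0' is:
  Dual:  min b^T y  s.t.  A^T y >= c,  y >= 0.

So the dual LP is:
  minimize  11y1 + 7y2 + 27y3
  subject to:
    y1 + 2y3 >= 3
    y2 + 2y3 >= 1
    y1, y2, y3 >= 0

Solving the primal: x* = (11, 2.5).
  primal value c^T x* = 35.5.
Solving the dual: y* = (2, 0, 0.5).
  dual value b^T y* = 35.5.
Strong duality: c^T x* = b^T y*. Confirmed.

35.5


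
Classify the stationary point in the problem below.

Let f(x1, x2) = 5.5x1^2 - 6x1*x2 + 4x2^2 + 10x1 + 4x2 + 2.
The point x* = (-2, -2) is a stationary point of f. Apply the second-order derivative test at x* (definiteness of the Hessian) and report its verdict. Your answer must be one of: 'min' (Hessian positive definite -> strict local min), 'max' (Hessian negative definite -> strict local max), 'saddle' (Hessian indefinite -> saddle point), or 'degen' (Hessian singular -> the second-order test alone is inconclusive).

Compute the Hessian H = grad^2 f:
  H = [[11, -6], [-6, 8]]
Verify stationarity: grad f(x*) = H x* + g = (0, 0).
Eigenvalues of H: 3.3153, 15.6847.
Both eigenvalues > 0, so H is positive definite -> x* is a strict local min.

min


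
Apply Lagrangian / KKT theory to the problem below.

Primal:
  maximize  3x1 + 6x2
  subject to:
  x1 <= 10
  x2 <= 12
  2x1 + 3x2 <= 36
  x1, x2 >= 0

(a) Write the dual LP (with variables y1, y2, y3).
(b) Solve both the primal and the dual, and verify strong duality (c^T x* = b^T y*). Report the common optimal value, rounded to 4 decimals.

The standard primal-dual pair for 'max c^T x s.t. A x <= b, x >= 0' is:
  Dual:  min b^T y  s.t.  A^T y >= c,  y >= 0.

So the dual LP is:
  minimize  10y1 + 12y2 + 36y3
  subject to:
    y1 + 2y3 >= 3
    y2 + 3y3 >= 6
    y1, y2, y3 >= 0

Solving the primal: x* = (0, 12).
  primal value c^T x* = 72.
Solving the dual: y* = (0, 0, 2).
  dual value b^T y* = 72.
Strong duality: c^T x* = b^T y*. Confirmed.

72


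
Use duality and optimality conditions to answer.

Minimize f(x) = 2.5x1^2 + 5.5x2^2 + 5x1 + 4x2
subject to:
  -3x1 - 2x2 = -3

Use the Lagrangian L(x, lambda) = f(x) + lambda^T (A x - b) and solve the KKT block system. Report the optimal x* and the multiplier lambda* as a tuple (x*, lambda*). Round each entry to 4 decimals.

Form the Lagrangian:
  L(x, lambda) = (1/2) x^T Q x + c^T x + lambda^T (A x - b)
Stationarity (grad_x L = 0): Q x + c + A^T lambda = 0.
Primal feasibility: A x = b.

This gives the KKT block system:
  [ Q   A^T ] [ x     ]   [-c ]
  [ A    0  ] [ lambda ] = [ b ]

Solving the linear system:
  x*      = (0.8655, 0.2017)
  lambda* = (3.1092)
  f(x*)   = 7.2311

x* = (0.8655, 0.2017), lambda* = (3.1092)


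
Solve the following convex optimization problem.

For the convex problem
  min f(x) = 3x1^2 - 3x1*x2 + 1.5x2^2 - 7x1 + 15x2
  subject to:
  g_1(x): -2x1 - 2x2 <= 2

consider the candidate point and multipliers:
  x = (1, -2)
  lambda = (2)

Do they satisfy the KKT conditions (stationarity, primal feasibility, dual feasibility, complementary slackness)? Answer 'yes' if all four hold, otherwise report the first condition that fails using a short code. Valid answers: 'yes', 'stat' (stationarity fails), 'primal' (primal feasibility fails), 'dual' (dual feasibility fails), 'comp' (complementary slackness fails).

Gradient of f: grad f(x) = Q x + c = (5, 6)
Constraint values g_i(x) = a_i^T x - b_i:
  g_1((1, -2)) = 0
Stationarity residual: grad f(x) + sum_i lambda_i a_i = (1, 2)
  -> stationarity FAILS
Primal feasibility (all g_i <= 0): OK
Dual feasibility (all lambda_i >= 0): OK
Complementary slackness (lambda_i * g_i(x) = 0 for all i): OK

Verdict: the first failing condition is stationarity -> stat.

stat


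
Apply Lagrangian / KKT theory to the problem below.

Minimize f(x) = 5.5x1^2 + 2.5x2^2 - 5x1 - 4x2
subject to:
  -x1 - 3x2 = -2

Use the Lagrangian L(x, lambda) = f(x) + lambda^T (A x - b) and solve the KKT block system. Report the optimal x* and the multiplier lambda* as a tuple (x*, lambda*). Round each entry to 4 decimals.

Form the Lagrangian:
  L(x, lambda) = (1/2) x^T Q x + c^T x + lambda^T (A x - b)
Stationarity (grad_x L = 0): Q x + c + A^T lambda = 0.
Primal feasibility: A x = b.

This gives the KKT block system:
  [ Q   A^T ] [ x     ]   [-c ]
  [ A    0  ] [ lambda ] = [ b ]

Solving the linear system:
  x*      = (0.4135, 0.5288)
  lambda* = (-0.4519)
  f(x*)   = -2.5433

x* = (0.4135, 0.5288), lambda* = (-0.4519)


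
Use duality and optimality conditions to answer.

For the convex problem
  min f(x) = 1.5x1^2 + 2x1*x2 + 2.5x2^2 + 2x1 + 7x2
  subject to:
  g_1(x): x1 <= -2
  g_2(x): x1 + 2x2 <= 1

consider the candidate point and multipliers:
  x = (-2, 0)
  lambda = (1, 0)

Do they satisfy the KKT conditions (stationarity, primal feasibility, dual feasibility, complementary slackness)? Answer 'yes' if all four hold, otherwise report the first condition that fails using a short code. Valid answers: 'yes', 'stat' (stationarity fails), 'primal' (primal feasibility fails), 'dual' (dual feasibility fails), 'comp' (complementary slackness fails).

Gradient of f: grad f(x) = Q x + c = (-4, 3)
Constraint values g_i(x) = a_i^T x - b_i:
  g_1((-2, 0)) = 0
  g_2((-2, 0)) = -3
Stationarity residual: grad f(x) + sum_i lambda_i a_i = (-3, 3)
  -> stationarity FAILS
Primal feasibility (all g_i <= 0): OK
Dual feasibility (all lambda_i >= 0): OK
Complementary slackness (lambda_i * g_i(x) = 0 for all i): OK

Verdict: the first failing condition is stationarity -> stat.

stat


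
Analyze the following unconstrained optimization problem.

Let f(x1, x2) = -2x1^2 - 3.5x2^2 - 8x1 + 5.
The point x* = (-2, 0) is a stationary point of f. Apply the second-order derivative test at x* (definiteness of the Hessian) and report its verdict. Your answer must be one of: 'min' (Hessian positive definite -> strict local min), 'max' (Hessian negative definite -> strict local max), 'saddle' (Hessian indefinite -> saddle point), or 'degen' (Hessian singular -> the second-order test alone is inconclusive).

Compute the Hessian H = grad^2 f:
  H = [[-4, 0], [0, -7]]
Verify stationarity: grad f(x*) = H x* + g = (0, 0).
Eigenvalues of H: -7, -4.
Both eigenvalues < 0, so H is negative definite -> x* is a strict local max.

max


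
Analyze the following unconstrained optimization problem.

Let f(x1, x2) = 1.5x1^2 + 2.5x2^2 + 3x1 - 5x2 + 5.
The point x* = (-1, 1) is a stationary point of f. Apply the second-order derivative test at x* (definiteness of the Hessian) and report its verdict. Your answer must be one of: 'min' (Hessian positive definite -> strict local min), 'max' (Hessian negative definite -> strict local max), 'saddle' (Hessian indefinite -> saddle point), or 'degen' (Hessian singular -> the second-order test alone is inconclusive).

Compute the Hessian H = grad^2 f:
  H = [[3, 0], [0, 5]]
Verify stationarity: grad f(x*) = H x* + g = (0, 0).
Eigenvalues of H: 3, 5.
Both eigenvalues > 0, so H is positive definite -> x* is a strict local min.

min


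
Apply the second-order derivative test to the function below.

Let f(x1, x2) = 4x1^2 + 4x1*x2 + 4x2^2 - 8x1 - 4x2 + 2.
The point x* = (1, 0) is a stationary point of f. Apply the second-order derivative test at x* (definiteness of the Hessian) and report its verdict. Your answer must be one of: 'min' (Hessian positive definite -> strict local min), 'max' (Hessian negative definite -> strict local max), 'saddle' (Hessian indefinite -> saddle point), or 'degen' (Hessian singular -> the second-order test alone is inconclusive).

Compute the Hessian H = grad^2 f:
  H = [[8, 4], [4, 8]]
Verify stationarity: grad f(x*) = H x* + g = (0, 0).
Eigenvalues of H: 4, 12.
Both eigenvalues > 0, so H is positive definite -> x* is a strict local min.

min


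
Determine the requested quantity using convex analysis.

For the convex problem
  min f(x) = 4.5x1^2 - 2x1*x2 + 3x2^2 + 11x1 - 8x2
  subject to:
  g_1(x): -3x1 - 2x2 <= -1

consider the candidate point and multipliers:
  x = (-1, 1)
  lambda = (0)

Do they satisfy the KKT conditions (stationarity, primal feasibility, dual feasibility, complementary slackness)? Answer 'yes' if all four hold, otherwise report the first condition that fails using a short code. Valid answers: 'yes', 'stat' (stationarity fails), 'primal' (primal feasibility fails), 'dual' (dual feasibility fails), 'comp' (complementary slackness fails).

Gradient of f: grad f(x) = Q x + c = (0, 0)
Constraint values g_i(x) = a_i^T x - b_i:
  g_1((-1, 1)) = 2
Stationarity residual: grad f(x) + sum_i lambda_i a_i = (0, 0)
  -> stationarity OK
Primal feasibility (all g_i <= 0): FAILS
Dual feasibility (all lambda_i >= 0): OK
Complementary slackness (lambda_i * g_i(x) = 0 for all i): OK

Verdict: the first failing condition is primal_feasibility -> primal.

primal


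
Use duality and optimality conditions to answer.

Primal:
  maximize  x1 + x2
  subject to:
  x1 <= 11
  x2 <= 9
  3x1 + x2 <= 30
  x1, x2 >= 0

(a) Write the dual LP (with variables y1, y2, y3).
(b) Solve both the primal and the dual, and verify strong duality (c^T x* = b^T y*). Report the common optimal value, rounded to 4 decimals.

The standard primal-dual pair for 'max c^T x s.t. A x <= b, x >= 0' is:
  Dual:  min b^T y  s.t.  A^T y >= c,  y >= 0.

So the dual LP is:
  minimize  11y1 + 9y2 + 30y3
  subject to:
    y1 + 3y3 >= 1
    y2 + y3 >= 1
    y1, y2, y3 >= 0

Solving the primal: x* = (7, 9).
  primal value c^T x* = 16.
Solving the dual: y* = (0, 0.6667, 0.3333).
  dual value b^T y* = 16.
Strong duality: c^T x* = b^T y*. Confirmed.

16


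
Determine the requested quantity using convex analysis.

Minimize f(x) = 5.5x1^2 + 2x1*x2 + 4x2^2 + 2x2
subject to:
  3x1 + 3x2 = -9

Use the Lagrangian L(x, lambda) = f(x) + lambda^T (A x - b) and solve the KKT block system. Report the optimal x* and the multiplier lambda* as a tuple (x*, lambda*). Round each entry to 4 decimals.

Form the Lagrangian:
  L(x, lambda) = (1/2) x^T Q x + c^T x + lambda^T (A x - b)
Stationarity (grad_x L = 0): Q x + c + A^T lambda = 0.
Primal feasibility: A x = b.

This gives the KKT block system:
  [ Q   A^T ] [ x     ]   [-c ]
  [ A    0  ] [ lambda ] = [ b ]

Solving the linear system:
  x*      = (-1.0667, -1.9333)
  lambda* = (5.2)
  f(x*)   = 21.4667

x* = (-1.0667, -1.9333), lambda* = (5.2)


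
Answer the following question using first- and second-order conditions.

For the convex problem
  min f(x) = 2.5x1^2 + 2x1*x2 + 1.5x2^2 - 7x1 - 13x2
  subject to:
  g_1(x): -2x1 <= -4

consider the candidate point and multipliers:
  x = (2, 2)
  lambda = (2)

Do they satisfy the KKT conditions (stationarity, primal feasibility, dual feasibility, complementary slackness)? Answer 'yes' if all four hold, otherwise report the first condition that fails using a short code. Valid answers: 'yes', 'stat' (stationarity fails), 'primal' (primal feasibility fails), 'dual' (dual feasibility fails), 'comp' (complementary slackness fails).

Gradient of f: grad f(x) = Q x + c = (7, -3)
Constraint values g_i(x) = a_i^T x - b_i:
  g_1((2, 2)) = 0
Stationarity residual: grad f(x) + sum_i lambda_i a_i = (3, -3)
  -> stationarity FAILS
Primal feasibility (all g_i <= 0): OK
Dual feasibility (all lambda_i >= 0): OK
Complementary slackness (lambda_i * g_i(x) = 0 for all i): OK

Verdict: the first failing condition is stationarity -> stat.

stat


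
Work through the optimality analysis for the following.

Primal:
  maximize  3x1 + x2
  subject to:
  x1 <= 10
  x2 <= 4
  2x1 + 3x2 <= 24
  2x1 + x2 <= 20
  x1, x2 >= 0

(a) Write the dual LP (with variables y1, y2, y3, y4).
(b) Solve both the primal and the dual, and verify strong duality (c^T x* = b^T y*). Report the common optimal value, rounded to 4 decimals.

The standard primal-dual pair for 'max c^T x s.t. A x <= b, x >= 0' is:
  Dual:  min b^T y  s.t.  A^T y >= c,  y >= 0.

So the dual LP is:
  minimize  10y1 + 4y2 + 24y3 + 20y4
  subject to:
    y1 + 2y3 + 2y4 >= 3
    y2 + 3y3 + y4 >= 1
    y1, y2, y3, y4 >= 0

Solving the primal: x* = (10, 0).
  primal value c^T x* = 30.
Solving the dual: y* = (0, 0, 0, 1.5).
  dual value b^T y* = 30.
Strong duality: c^T x* = b^T y*. Confirmed.

30


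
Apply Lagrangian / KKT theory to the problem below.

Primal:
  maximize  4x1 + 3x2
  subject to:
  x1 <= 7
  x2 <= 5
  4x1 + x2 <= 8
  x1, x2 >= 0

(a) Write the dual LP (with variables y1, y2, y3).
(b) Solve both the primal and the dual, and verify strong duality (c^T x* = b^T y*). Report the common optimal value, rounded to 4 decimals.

The standard primal-dual pair for 'max c^T x s.t. A x <= b, x >= 0' is:
  Dual:  min b^T y  s.t.  A^T y >= c,  y >= 0.

So the dual LP is:
  minimize  7y1 + 5y2 + 8y3
  subject to:
    y1 + 4y3 >= 4
    y2 + y3 >= 3
    y1, y2, y3 >= 0

Solving the primal: x* = (0.75, 5).
  primal value c^T x* = 18.
Solving the dual: y* = (0, 2, 1).
  dual value b^T y* = 18.
Strong duality: c^T x* = b^T y*. Confirmed.

18


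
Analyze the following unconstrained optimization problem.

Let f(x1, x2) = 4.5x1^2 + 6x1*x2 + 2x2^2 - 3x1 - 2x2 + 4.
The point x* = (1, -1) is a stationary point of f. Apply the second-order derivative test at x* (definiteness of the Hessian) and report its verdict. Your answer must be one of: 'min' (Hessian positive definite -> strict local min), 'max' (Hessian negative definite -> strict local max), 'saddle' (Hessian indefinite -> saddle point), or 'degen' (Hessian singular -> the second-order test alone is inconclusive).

Compute the Hessian H = grad^2 f:
  H = [[9, 6], [6, 4]]
Verify stationarity: grad f(x*) = H x* + g = (0, 0).
Eigenvalues of H: 0, 13.
H has a zero eigenvalue (singular; positive semidefinite but not definite), so H is neither positive definite, negative definite, nor indefinite. The second-order test alone is inconclusive -> degen.
(Indeed, f is constant along the null direction of H through x*, so x* is not a strict local extremum.)

degen


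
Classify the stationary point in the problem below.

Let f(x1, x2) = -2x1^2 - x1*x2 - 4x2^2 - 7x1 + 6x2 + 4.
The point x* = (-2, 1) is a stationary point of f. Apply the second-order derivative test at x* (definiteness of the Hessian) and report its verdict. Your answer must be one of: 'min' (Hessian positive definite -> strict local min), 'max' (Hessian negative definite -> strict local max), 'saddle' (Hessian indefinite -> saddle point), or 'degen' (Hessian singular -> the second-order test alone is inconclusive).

Compute the Hessian H = grad^2 f:
  H = [[-4, -1], [-1, -8]]
Verify stationarity: grad f(x*) = H x* + g = (0, 0).
Eigenvalues of H: -8.2361, -3.7639.
Both eigenvalues < 0, so H is negative definite -> x* is a strict local max.

max


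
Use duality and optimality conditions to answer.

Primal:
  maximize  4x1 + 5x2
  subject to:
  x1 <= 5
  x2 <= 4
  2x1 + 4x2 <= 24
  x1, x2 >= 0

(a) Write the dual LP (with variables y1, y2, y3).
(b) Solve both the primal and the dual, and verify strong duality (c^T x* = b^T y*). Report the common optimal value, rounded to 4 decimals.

The standard primal-dual pair for 'max c^T x s.t. A x <= b, x >= 0' is:
  Dual:  min b^T y  s.t.  A^T y >= c,  y >= 0.

So the dual LP is:
  minimize  5y1 + 4y2 + 24y3
  subject to:
    y1 + 2y3 >= 4
    y2 + 4y3 >= 5
    y1, y2, y3 >= 0

Solving the primal: x* = (5, 3.5).
  primal value c^T x* = 37.5.
Solving the dual: y* = (1.5, 0, 1.25).
  dual value b^T y* = 37.5.
Strong duality: c^T x* = b^T y*. Confirmed.

37.5


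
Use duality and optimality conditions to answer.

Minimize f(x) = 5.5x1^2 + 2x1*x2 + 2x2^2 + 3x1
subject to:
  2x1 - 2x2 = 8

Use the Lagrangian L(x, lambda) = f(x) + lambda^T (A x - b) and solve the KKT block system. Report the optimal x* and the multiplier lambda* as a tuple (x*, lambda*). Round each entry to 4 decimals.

Form the Lagrangian:
  L(x, lambda) = (1/2) x^T Q x + c^T x + lambda^T (A x - b)
Stationarity (grad_x L = 0): Q x + c + A^T lambda = 0.
Primal feasibility: A x = b.

This gives the KKT block system:
  [ Q   A^T ] [ x     ]   [-c ]
  [ A    0  ] [ lambda ] = [ b ]

Solving the linear system:
  x*      = (1.1053, -2.8947)
  lambda* = (-4.6842)
  f(x*)   = 20.3947

x* = (1.1053, -2.8947), lambda* = (-4.6842)


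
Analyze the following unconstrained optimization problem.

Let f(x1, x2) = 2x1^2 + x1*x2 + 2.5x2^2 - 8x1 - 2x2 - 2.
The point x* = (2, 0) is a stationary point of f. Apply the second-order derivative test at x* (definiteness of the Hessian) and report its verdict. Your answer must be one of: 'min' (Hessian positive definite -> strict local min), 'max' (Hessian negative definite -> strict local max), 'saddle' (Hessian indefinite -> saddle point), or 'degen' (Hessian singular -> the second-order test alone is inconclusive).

Compute the Hessian H = grad^2 f:
  H = [[4, 1], [1, 5]]
Verify stationarity: grad f(x*) = H x* + g = (0, 0).
Eigenvalues of H: 3.382, 5.618.
Both eigenvalues > 0, so H is positive definite -> x* is a strict local min.

min


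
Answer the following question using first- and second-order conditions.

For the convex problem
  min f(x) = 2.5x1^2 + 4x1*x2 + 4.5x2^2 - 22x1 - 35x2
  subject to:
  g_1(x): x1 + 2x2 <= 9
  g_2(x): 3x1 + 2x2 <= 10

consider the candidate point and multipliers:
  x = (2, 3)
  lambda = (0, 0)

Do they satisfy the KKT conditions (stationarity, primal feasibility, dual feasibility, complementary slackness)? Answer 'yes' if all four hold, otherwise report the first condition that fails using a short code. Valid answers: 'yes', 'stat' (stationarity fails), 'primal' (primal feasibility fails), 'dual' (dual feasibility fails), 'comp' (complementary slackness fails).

Gradient of f: grad f(x) = Q x + c = (0, 0)
Constraint values g_i(x) = a_i^T x - b_i:
  g_1((2, 3)) = -1
  g_2((2, 3)) = 2
Stationarity residual: grad f(x) + sum_i lambda_i a_i = (0, 0)
  -> stationarity OK
Primal feasibility (all g_i <= 0): FAILS
Dual feasibility (all lambda_i >= 0): OK
Complementary slackness (lambda_i * g_i(x) = 0 for all i): OK

Verdict: the first failing condition is primal_feasibility -> primal.

primal


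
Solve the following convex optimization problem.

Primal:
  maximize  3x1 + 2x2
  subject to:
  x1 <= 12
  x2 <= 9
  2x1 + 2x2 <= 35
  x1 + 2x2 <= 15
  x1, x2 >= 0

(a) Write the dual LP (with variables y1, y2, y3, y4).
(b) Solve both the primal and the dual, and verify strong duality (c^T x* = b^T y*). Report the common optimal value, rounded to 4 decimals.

The standard primal-dual pair for 'max c^T x s.t. A x <= b, x >= 0' is:
  Dual:  min b^T y  s.t.  A^T y >= c,  y >= 0.

So the dual LP is:
  minimize  12y1 + 9y2 + 35y3 + 15y4
  subject to:
    y1 + 2y3 + y4 >= 3
    y2 + 2y3 + 2y4 >= 2
    y1, y2, y3, y4 >= 0

Solving the primal: x* = (12, 1.5).
  primal value c^T x* = 39.
Solving the dual: y* = (2, 0, 0, 1).
  dual value b^T y* = 39.
Strong duality: c^T x* = b^T y*. Confirmed.

39


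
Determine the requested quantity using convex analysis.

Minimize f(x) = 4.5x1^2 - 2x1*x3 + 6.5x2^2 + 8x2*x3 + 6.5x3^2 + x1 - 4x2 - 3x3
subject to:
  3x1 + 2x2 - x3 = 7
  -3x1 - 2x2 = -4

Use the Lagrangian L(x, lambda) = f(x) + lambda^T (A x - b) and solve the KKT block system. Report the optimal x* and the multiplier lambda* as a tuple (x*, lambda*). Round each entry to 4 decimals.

Form the Lagrangian:
  L(x, lambda) = (1/2) x^T Q x + c^T x + lambda^T (A x - b)
Stationarity (grad_x L = 0): Q x + c + A^T lambda = 0.
Primal feasibility: A x = b.

This gives the KKT block system:
  [ Q   A^T ] [ x     ]   [-c ]
  [ A    0  ] [ lambda ] = [ b ]

Solving the linear system:
  x*      = (-0.2614, 2.3922, -3)
  lambda* = (-22.3399, -20.7908)
  f(x*)   = 36.1928

x* = (-0.2614, 2.3922, -3), lambda* = (-22.3399, -20.7908)


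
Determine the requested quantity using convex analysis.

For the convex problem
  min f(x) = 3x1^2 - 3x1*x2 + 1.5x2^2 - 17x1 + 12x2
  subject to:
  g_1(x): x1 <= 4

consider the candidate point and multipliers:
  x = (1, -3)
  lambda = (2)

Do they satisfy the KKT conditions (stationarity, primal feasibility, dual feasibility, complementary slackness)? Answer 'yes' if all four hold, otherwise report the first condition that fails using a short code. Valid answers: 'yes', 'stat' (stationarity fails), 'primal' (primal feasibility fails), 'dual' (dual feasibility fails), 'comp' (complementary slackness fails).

Gradient of f: grad f(x) = Q x + c = (-2, 0)
Constraint values g_i(x) = a_i^T x - b_i:
  g_1((1, -3)) = -3
Stationarity residual: grad f(x) + sum_i lambda_i a_i = (0, 0)
  -> stationarity OK
Primal feasibility (all g_i <= 0): OK
Dual feasibility (all lambda_i >= 0): OK
Complementary slackness (lambda_i * g_i(x) = 0 for all i): FAILS

Verdict: the first failing condition is complementary_slackness -> comp.

comp


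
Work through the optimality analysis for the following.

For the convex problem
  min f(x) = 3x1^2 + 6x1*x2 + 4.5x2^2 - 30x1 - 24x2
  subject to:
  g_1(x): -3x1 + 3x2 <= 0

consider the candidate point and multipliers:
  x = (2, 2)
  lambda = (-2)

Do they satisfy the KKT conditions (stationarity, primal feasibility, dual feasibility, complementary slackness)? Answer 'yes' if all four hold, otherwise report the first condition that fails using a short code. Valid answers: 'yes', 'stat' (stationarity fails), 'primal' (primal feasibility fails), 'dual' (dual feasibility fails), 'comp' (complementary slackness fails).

Gradient of f: grad f(x) = Q x + c = (-6, 6)
Constraint values g_i(x) = a_i^T x - b_i:
  g_1((2, 2)) = 0
Stationarity residual: grad f(x) + sum_i lambda_i a_i = (0, 0)
  -> stationarity OK
Primal feasibility (all g_i <= 0): OK
Dual feasibility (all lambda_i >= 0): FAILS
Complementary slackness (lambda_i * g_i(x) = 0 for all i): OK

Verdict: the first failing condition is dual_feasibility -> dual.

dual


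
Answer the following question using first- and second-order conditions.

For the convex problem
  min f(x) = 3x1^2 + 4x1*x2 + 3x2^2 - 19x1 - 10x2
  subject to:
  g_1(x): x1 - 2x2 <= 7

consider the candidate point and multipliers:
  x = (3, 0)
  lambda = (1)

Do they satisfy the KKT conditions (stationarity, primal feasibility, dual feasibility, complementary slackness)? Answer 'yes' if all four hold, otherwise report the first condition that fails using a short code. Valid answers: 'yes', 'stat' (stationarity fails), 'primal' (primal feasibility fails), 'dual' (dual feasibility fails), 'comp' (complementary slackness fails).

Gradient of f: grad f(x) = Q x + c = (-1, 2)
Constraint values g_i(x) = a_i^T x - b_i:
  g_1((3, 0)) = -4
Stationarity residual: grad f(x) + sum_i lambda_i a_i = (0, 0)
  -> stationarity OK
Primal feasibility (all g_i <= 0): OK
Dual feasibility (all lambda_i >= 0): OK
Complementary slackness (lambda_i * g_i(x) = 0 for all i): FAILS

Verdict: the first failing condition is complementary_slackness -> comp.

comp


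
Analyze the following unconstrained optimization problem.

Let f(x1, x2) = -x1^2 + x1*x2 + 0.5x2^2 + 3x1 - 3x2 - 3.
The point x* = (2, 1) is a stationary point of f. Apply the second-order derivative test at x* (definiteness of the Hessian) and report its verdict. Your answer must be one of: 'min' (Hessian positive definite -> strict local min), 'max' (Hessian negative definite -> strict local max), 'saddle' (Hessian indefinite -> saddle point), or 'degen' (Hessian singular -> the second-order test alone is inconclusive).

Compute the Hessian H = grad^2 f:
  H = [[-2, 1], [1, 1]]
Verify stationarity: grad f(x*) = H x* + g = (0, 0).
Eigenvalues of H: -2.3028, 1.3028.
Eigenvalues have mixed signs, so H is indefinite -> x* is a saddle point.

saddle


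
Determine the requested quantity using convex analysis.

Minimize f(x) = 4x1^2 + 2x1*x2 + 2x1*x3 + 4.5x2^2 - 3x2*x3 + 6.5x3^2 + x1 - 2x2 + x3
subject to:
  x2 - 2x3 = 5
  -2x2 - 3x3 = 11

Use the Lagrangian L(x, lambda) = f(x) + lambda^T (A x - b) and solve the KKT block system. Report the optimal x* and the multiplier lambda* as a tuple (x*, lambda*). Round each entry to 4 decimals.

Form the Lagrangian:
  L(x, lambda) = (1/2) x^T Q x + c^T x + lambda^T (A x - b)
Stationarity (grad_x L = 0): Q x + c + A^T lambda = 0.
Primal feasibility: A x = b.

This gives the KKT block system:
  [ Q   A^T ] [ x     ]   [-c ]
  [ A    0  ] [ lambda ] = [ b ]

Solving the linear system:
  x*      = (0.875, -1, -3)
  lambda* = (-9.3929, -4.8214)
  f(x*)   = 49.9375

x* = (0.875, -1, -3), lambda* = (-9.3929, -4.8214)


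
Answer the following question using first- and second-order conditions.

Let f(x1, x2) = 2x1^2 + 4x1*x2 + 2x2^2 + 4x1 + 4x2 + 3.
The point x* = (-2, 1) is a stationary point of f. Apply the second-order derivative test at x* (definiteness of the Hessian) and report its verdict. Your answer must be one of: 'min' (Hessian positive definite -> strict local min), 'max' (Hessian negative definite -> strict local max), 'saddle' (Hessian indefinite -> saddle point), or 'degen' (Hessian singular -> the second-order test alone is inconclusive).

Compute the Hessian H = grad^2 f:
  H = [[4, 4], [4, 4]]
Verify stationarity: grad f(x*) = H x* + g = (0, 0).
Eigenvalues of H: 0, 8.
H has a zero eigenvalue (singular; positive semidefinite but not definite), so H is neither positive definite, negative definite, nor indefinite. The second-order test alone is inconclusive -> degen.
(Indeed, f is constant along the null direction of H through x*, so x* is not a strict local extremum.)

degen
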